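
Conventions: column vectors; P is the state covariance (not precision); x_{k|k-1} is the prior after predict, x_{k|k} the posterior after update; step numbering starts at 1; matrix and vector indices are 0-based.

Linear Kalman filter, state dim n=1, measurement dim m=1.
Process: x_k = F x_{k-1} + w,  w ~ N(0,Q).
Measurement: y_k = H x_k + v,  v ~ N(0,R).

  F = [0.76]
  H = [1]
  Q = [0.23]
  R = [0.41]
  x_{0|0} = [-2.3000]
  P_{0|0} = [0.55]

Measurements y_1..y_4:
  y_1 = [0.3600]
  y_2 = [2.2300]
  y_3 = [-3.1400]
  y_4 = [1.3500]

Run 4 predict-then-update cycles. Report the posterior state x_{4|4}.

step 1: x^-=[-1.7480]  P^-=[0.5477]  S=[0.9577]  K=[0.5719]  nu=[2.1080]  x^+=[-0.5425]  P^+=[0.2345]
step 2: x^-=[-0.4123]  P^-=[0.3654]  S=[0.7754]  K=[0.4713]  nu=[2.6423]  x^+=[0.8329]  P^+=[0.1932]
step 3: x^-=[0.6330]  P^-=[0.3416]  S=[0.7516]  K=[0.4545]  nu=[-3.7730]  x^+=[-1.0818]  P^+=[0.1863]
step 4: x^-=[-0.8222]  P^-=[0.3376]  S=[0.7476]  K=[0.4516]  nu=[2.1722]  x^+=[0.1588]  P^+=[0.1852]

x_post = [0.1588]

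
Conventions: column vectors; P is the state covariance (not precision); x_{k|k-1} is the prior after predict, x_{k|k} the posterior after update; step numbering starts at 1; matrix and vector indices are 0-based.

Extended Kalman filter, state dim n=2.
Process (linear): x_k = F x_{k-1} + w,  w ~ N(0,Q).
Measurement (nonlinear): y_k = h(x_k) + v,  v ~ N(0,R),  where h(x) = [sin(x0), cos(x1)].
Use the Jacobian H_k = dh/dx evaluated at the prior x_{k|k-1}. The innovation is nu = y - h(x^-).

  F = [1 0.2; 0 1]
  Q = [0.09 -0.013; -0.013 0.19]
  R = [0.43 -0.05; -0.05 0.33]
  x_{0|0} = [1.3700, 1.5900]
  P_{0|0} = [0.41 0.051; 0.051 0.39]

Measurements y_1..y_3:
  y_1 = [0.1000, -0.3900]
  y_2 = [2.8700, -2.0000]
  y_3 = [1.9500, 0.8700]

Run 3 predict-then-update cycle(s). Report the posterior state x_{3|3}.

x_post = [1.4621, 1.8748]

step 1: x^-=[1.6880, 1.5900]  P^-=[0.5360 0.1160; 0.1160 0.5800]  H_jac=[-0.1169 0.0000; 0.0000 -0.9998]  S=[0.4373 -0.0364; -0.0364 0.9098]  K=[-0.1545 -0.1337; -0.0844 -0.6408]  nu=[-0.8931, -0.3708]  x^+=[1.8755, 1.9030]  P^+=[0.5108 0.0364; 0.0364 0.2073]
step 2: x^-=[2.2561, 1.9030]  P^-=[0.6237 0.0648; 0.0648 0.3973]  H_jac=[-0.6329 0.0000; 0.0000 -0.9453]  S=[0.6798 -0.0112; -0.0112 0.6850]  K=[-0.5823 -0.0990; -0.0694 -0.5494]  nu=[2.0958, -1.6739]  x^+=[1.2016, 2.6771]  P^+=[0.3878 0.0038; 0.0038 0.1881]
step 3: x^-=[1.7370, 2.6771]  P^-=[0.4868 0.0284; 0.0284 0.3781]  H_jac=[-0.1654 0.0000; 0.0000 -0.4480]  S=[0.4433 -0.0479; -0.0479 0.4059]  K=[-0.1874 -0.0534; -0.0564 -0.4240]  nu=[0.9638, 1.7640]  x^+=[1.4621, 1.8748]  P^+=[0.4710 0.0185; 0.0185 0.3060]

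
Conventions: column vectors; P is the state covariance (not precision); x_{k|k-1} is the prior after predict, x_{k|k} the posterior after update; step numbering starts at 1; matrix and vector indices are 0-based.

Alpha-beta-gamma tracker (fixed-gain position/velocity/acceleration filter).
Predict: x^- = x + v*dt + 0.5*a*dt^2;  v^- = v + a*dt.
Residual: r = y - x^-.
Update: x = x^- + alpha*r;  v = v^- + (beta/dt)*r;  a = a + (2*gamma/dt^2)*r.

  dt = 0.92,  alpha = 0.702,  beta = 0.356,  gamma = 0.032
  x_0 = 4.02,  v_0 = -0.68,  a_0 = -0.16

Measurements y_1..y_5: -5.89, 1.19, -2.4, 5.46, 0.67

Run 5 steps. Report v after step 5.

v_post = 0.9602

step 1: x_pred=3.3267  r=-9.2167  x^+=-3.1434  v^+=-4.3937  a^+=-0.8569
step 2: x_pred=-7.5482  r=8.7382  x^+=-1.4140  v^+=-1.8007  a^+=-0.1962
step 3: x_pred=-3.1537  r=0.7537  x^+=-2.6246  v^+=-1.6895  a^+=-0.1392
step 4: x_pred=-4.2379  r=9.6979  x^+=2.5700  v^+=1.9351  a^+=0.5941
step 5: x_pred=4.6017  r=-3.9317  x^+=1.8416  v^+=0.9602  a^+=0.2968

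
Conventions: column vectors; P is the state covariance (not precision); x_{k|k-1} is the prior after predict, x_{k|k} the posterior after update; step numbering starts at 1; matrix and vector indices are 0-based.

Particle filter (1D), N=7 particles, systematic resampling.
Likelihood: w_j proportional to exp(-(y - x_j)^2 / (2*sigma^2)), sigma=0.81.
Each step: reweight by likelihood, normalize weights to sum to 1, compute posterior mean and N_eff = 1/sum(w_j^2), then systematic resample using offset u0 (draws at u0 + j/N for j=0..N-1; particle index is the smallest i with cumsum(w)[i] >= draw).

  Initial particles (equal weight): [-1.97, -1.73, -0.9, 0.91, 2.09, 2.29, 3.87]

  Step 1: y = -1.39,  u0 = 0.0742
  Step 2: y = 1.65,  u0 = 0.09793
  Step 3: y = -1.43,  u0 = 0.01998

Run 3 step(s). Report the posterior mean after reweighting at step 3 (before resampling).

post_mean = -0.9000

step 1: w=[0.3046, 0.3605, 0.3278, 0.0070, 0.0000, 0.0000, 0.0000]  mean=-1.5124  Neff=3.0277  idx=[0, 0, 1, 1, 1, 2, 2]
step 2: w=[0.0031, 0.0031, 0.0113, 0.0113, 0.0113, 0.4799, 0.4799]  mean=-0.9348  Neff=2.1687  idx=[5, 5, 5, 6, 6, 6, 6]
step 3: w=[0.1429, 0.1429, 0.1429, 0.1429, 0.1429, 0.1429, 0.1429]  mean=-0.9000  Neff=7.0000  idx=[0, 1, 2, 3, 4, 5, 6]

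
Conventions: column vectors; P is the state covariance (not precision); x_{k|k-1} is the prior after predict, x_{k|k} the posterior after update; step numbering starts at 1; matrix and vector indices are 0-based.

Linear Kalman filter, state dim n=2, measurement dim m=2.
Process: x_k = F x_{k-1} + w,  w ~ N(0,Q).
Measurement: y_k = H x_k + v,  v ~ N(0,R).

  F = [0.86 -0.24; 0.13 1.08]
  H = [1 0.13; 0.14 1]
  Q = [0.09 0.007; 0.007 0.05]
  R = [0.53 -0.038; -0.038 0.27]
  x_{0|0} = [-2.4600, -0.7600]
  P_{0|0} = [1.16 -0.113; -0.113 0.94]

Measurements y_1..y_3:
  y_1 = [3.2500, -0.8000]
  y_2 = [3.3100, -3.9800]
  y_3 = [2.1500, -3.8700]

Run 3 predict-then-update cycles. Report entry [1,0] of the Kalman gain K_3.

step 1: x^-=[-1.9332, -1.1406]  P^-=[1.0487 -0.2084; -0.2084 1.1343]  S=[1.5437 0.0441; 0.0441 1.3665]  K=[0.6637 -0.0665; -0.0626 0.8107]  nu=[5.3315, 0.6112]  x^+=[1.5647, -0.9789]  P^+=[0.3666 -0.0945; -0.0945 0.2345]
step 2: x^-=[1.5806, -0.8539]  P^-=[0.4136 -0.0976; -0.0976 0.3032]  S=[0.9234 -0.0401; -0.0401 0.5540]  K=[0.4325 -0.0404; -0.0405 0.5197]  nu=[1.8404, -3.3474]  x^+=[2.5117, -2.6681]  P^+=[0.2386 -0.0607; -0.0607 0.1504]
step 3: x^-=[2.8004, -2.5550]  P^-=[0.3002 -0.0598; -0.0598 0.2124]  S=[0.8183 -0.0293; -0.0293 0.4715]  K=[0.3569 -0.0156; -0.0239 0.4311]  nu=[-0.3183, -1.7071]  x^+=[2.7134, -3.2834]  P^+=[0.1956 -0.0451; -0.0451 0.1236]

K[1,0] = -0.0239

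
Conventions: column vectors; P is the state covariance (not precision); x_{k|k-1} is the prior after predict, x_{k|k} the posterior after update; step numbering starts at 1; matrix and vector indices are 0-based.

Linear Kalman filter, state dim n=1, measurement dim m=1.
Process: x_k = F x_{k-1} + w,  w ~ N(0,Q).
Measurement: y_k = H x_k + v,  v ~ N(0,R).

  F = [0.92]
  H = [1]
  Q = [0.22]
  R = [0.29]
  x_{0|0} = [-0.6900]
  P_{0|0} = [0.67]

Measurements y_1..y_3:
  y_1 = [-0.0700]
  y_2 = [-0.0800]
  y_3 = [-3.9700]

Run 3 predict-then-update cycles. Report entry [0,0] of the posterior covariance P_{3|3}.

P_post[0,0] = 0.1611

step 1: x^-=[-0.6348]  P^-=[0.7871]  S=[1.0771]  K=[0.7308]  nu=[0.5648]  x^+=[-0.2221]  P^+=[0.2119]
step 2: x^-=[-0.2043]  P^-=[0.3994]  S=[0.6894]  K=[0.5793]  nu=[0.1243]  x^+=[-0.1323]  P^+=[0.1680]
step 3: x^-=[-0.1217]  P^-=[0.3622]  S=[0.6522]  K=[0.5554]  nu=[-3.8483]  x^+=[-2.2589]  P^+=[0.1611]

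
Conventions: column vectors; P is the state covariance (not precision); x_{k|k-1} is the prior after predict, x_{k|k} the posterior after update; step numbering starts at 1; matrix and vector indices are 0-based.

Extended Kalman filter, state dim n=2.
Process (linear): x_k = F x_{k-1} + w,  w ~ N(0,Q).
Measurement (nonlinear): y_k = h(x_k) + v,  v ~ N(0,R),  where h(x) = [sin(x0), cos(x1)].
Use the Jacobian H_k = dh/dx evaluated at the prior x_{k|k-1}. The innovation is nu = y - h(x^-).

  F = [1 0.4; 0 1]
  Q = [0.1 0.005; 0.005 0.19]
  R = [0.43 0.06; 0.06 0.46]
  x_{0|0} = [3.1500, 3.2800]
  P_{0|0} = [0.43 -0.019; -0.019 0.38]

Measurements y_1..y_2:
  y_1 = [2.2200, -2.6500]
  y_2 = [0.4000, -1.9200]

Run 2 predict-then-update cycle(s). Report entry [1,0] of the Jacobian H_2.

step 1: x^-=[4.4620, 3.2800]  P^-=[0.5756 0.1380; 0.1380 0.5700]  H_jac=[-0.2478 0.0000; 0.0000 0.1380]  S=[0.4653 0.0553; 0.0553 0.4708]  K=[-0.3157 0.0775; -0.0946 0.1781]  nu=[3.1888, -1.6596]  x^+=[3.3267, 2.6826]  P^+=[0.5291 0.1211; 0.1211 0.5528]
step 2: x^-=[4.3997, 2.6826]  P^-=[0.8144 0.3472; 0.3472 0.7428]  H_jac=[-0.3076 0.0000; 0.0000 -0.4431]  S=[0.5071 0.1073; 0.1073 0.6058]  K=[-0.4575 -0.1729; -0.0994 -0.5256]  nu=[1.3515, -1.0235]  x^+=[3.9584, 3.0862]  P^+=[0.6732 0.2415; 0.2415 0.5592]

H_jac[1,0] = 0.0000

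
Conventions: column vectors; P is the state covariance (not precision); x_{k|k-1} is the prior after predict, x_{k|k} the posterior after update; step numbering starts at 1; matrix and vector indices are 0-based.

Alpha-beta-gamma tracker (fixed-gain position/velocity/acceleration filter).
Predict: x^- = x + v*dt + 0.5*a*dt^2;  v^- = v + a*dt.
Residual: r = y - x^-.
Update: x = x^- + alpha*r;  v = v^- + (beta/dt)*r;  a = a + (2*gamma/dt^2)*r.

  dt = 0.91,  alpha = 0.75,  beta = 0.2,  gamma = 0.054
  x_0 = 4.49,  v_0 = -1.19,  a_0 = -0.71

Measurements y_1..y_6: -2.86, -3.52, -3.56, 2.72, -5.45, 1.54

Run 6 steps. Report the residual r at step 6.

resid = 8.2091

step 1: x_pred=3.1131  r=-5.9731  x^+=-1.3667  v^+=-3.1489  a^+=-1.4890
step 2: x_pred=-4.8487  r=1.3287  x^+=-3.8522  v^+=-4.2118  a^+=-1.3157
step 3: x_pred=-8.2297  r=4.6697  x^+=-4.7274  v^+=-4.3828  a^+=-0.7067
step 4: x_pred=-9.0084  r=11.7284  x^+=-0.2121  v^+=-2.4483  a^+=0.8229
step 5: x_pred=-2.0993  r=-3.3507  x^+=-4.6123  v^+=-2.4358  a^+=0.3859
step 6: x_pred=-6.6691  r=8.2091  x^+=-0.5123  v^+=-0.2804  a^+=1.4565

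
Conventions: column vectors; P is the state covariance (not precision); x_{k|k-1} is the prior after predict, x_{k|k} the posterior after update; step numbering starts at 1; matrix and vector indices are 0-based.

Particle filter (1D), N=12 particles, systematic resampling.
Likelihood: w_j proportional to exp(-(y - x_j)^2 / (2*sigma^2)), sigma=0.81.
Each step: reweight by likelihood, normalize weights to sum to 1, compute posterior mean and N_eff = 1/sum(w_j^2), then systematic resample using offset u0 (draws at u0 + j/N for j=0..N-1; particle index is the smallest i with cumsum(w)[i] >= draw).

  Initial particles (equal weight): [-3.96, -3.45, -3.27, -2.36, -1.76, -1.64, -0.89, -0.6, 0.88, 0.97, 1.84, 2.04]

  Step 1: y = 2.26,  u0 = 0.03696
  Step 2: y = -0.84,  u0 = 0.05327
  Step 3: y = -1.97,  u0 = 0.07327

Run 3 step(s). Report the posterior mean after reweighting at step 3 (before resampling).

post_mean = 0.9289

step 1: w=[0.0000, 0.0000, 0.0000, 0.0000, 0.0000, 0.0000, 0.0002, 0.0008, 0.0994, 0.1194, 0.3710, 0.4091]  mean=1.7198  Neff=3.0382  idx=[8, 9, 9, 10, 10, 10, 10, 11, 11, 11, 11, 11]
step 2: w=[0.3552, 0.2788, 0.2788, 0.0142, 0.0142, 0.0142, 0.0142, 0.0061, 0.0061, 0.0061, 0.0061, 0.0061]  mean=1.0200  Neff=3.5388  idx=[0, 0, 0, 0, 1, 1, 1, 2, 2, 2, 2, 7]
step 3: w=[0.1148, 0.1148, 0.1148, 0.1148, 0.0772, 0.0772, 0.0772, 0.0772, 0.0772, 0.0772, 0.0772, 0.0003]  mean=0.9289  Neff=10.5858  idx=[0, 1, 2, 2, 3, 4, 5, 6, 7, 8, 9, 10]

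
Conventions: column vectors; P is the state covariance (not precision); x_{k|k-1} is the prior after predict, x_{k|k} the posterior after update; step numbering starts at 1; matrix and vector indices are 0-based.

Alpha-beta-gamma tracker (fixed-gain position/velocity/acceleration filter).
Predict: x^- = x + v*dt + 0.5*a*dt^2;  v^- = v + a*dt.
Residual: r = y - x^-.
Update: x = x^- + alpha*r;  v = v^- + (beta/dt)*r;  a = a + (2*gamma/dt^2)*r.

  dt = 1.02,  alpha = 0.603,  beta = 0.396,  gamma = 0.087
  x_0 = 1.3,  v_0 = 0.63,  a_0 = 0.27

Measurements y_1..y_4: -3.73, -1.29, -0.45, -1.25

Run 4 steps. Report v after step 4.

v_post = -0.0200

step 1: x_pred=2.0831  r=-5.8131  x^+=-1.4222  v^+=-1.3514  a^+=-0.7022
step 2: x_pred=-3.1660  r=1.8760  x^+=-2.0348  v^+=-1.3394  a^+=-0.3885
step 3: x_pred=-3.6030  r=3.1530  x^+=-1.7017  v^+=-0.5115  a^+=0.1389
step 4: x_pred=-2.1512  r=0.9012  x^+=-1.6078  v^+=-0.0200  a^+=0.2896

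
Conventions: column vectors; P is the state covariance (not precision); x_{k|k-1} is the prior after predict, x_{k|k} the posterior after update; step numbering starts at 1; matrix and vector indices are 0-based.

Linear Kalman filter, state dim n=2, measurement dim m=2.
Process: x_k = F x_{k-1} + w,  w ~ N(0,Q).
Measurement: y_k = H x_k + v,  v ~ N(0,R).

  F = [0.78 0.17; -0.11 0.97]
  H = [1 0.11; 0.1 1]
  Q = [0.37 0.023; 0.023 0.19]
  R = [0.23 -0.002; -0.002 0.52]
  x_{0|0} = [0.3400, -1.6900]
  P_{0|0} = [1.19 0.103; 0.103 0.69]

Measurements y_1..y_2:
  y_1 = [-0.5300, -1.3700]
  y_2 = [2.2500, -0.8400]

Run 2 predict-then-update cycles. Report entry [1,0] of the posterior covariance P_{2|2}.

step 1: x^-=[-0.0221, -1.6767]  P^-=[1.1413 0.1107; 0.1107 0.8316]  S=[1.4057 0.3155; 0.3155 1.3852]  K=[0.8264 -0.0259; 0.0077 0.6066]  nu=[-0.3235, 0.3089]  x^+=[-0.2974, -1.4918]  P^+=[0.1939 -0.0345; -0.0345 0.3189]
step 2: x^-=[-0.4856, -1.4143]  P^-=[0.4880 0.0335; 0.0335 0.4998]  S=[0.7314 0.1356; 0.1356 1.0313]  K=[0.6739 -0.0088; 0.0312 0.4837]  nu=[2.8912, 0.6229]  x^+=[1.4572, -1.0227]  P^+=[0.1574 -0.0217; -0.0217 0.2536]

P_post[1,0] = -0.0217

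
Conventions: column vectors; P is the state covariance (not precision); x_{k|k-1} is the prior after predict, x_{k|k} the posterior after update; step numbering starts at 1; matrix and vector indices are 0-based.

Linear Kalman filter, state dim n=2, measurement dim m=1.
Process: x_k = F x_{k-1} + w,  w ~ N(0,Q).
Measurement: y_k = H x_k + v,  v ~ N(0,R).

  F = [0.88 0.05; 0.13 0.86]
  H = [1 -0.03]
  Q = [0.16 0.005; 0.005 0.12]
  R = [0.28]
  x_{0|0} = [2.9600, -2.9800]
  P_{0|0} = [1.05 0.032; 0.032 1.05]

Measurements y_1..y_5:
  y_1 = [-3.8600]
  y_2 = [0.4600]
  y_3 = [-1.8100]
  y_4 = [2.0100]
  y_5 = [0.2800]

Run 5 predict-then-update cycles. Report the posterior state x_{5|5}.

step 1: x^-=[2.4558, -2.1780]  P^-=[0.9786 0.1947; 0.1947 0.9215]  S=[1.2477]  K=[0.7796; 0.1339]  nu=[-6.3811]  x^+=[-2.5190, -3.0323]  P^+=[0.2202 0.0645; 0.0645 0.8991]
step 2: x^-=[-2.3683, -2.9353]  P^-=[0.3385 0.1181; 0.1181 0.8031]  S=[0.6121]  K=[0.5472; 0.1535]  nu=[2.7403]  x^+=[-0.8689, -2.5146]  P^+=[0.1552 0.0666; 0.0666 0.7887]
step 3: x^-=[-0.8904, -2.2755]  P^-=[0.2880 0.1075; 0.1075 0.7208]  S=[0.5622]  K=[0.5066; 0.1528]  nu=[-0.9879]  x^+=[-1.3908, -2.4265]  P^+=[0.1438 0.0640; 0.0640 0.7077]
step 4: x^-=[-1.3452, -2.2676]  P^-=[0.2787 0.1007; 0.1007 0.6602]  S=[0.5533]  K=[0.4983; 0.1463]  nu=[3.2872]  x^+=[0.2928, -1.7867]  P^+=[0.1413 0.0604; 0.0604 0.6483]
step 5: x^-=[0.1683, -1.4985]  P^-=[0.2764 0.0952; 0.0952 0.6154]  S=[0.5512]  K=[0.4962; 0.1391]  nu=[0.0667]  x^+=[0.2014, -1.4892]  P^+=[0.1407 0.0571; 0.0571 0.6047]

x_post = [0.2014, -1.4892]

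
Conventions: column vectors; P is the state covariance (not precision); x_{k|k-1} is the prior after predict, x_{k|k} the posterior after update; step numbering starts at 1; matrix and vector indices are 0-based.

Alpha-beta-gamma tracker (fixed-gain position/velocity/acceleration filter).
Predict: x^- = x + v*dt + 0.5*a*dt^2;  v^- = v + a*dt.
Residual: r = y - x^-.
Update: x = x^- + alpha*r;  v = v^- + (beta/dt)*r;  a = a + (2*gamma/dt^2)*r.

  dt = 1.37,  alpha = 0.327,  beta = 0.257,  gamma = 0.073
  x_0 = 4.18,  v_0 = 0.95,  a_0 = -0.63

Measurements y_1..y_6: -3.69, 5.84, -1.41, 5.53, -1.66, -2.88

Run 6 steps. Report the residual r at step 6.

resid = 1.0311

step 1: x_pred=4.8903  r=-8.5803  x^+=2.0845  v^+=-1.5227  a^+=-1.2974
step 2: x_pred=-1.2191  r=7.0591  x^+=1.0892  v^+=-1.9759  a^+=-0.7483
step 3: x_pred=-2.3201  r=0.9101  x^+=-2.0225  v^+=-2.8304  a^+=-0.6775
step 4: x_pred=-6.5360  r=12.0660  x^+=-2.5904  v^+=-1.4952  a^+=0.2611
step 5: x_pred=-4.3938  r=2.7338  x^+=-3.4999  v^+=-0.6247  a^+=0.4737
step 6: x_pred=-3.9111  r=1.0311  x^+=-3.5739  v^+=0.2177  a^+=0.5539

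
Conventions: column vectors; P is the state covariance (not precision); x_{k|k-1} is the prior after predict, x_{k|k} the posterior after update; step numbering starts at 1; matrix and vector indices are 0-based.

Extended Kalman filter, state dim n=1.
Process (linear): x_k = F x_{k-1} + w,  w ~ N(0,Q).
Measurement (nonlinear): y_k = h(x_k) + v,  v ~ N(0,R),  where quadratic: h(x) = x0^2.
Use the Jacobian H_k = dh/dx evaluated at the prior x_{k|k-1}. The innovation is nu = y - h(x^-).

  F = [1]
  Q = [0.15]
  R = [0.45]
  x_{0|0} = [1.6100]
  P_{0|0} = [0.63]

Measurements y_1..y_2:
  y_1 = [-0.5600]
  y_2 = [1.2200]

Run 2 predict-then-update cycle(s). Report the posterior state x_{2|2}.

x_post = [0.9267]

step 1: x^-=[1.6100]  P^-=[0.7800]  H_jac=[3.2200]  S=[8.5374]  K=[0.2942]  nu=[-3.1521]  x^+=[0.6827]  P^+=[0.0411]
step 2: x^-=[0.6827]  P^-=[0.1911]  H_jac=[1.3654]  S=[0.8063]  K=[0.3236]  nu=[0.7539]  x^+=[0.9267]  P^+=[0.1067]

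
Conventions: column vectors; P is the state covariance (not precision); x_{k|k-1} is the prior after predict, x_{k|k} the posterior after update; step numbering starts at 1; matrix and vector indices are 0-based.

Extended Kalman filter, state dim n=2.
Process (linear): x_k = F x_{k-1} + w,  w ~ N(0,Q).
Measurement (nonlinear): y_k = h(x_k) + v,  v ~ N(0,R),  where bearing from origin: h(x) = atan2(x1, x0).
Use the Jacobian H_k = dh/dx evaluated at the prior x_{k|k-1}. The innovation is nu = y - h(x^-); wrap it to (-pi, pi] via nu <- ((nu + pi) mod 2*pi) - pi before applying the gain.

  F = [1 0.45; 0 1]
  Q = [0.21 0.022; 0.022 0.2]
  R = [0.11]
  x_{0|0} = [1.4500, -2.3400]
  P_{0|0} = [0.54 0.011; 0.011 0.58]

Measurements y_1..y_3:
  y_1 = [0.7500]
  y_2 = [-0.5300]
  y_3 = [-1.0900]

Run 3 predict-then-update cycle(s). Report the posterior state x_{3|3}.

step 1: x^-=[0.3970, -2.3400]  P^-=[0.8773 0.2940; 0.2940 0.7800]  H_jac=[0.4154 0.0705]  S=[0.2825]  K=[1.3635; 0.6269]  nu=[2.1527]  x^+=[3.3323, -0.9904]  P^+=[0.3522 0.0525; 0.0525 0.6690]
step 2: x^-=[2.8867, -0.9904]  P^-=[0.7449 0.3756; 0.3756 0.8690]  H_jac=[0.1063 0.3099]  S=[0.2267]  K=[0.8630; 1.3645]  nu=[-0.1995]  x^+=[2.7145, -1.2626]  P^+=[0.5761 0.1087; 0.1087 0.4470]
step 3: x^-=[2.1463, -1.2626]  P^-=[0.9744 0.3318; 0.3318 0.6470]  H_jac=[0.2036 0.3461]  S=[0.2747]  K=[1.1404; 1.0612]  nu=[-0.5583]  x^+=[1.5097, -1.8550]  P^+=[0.6172 -0.0006; -0.0006 0.3376]

x_post = [1.5097, -1.8550]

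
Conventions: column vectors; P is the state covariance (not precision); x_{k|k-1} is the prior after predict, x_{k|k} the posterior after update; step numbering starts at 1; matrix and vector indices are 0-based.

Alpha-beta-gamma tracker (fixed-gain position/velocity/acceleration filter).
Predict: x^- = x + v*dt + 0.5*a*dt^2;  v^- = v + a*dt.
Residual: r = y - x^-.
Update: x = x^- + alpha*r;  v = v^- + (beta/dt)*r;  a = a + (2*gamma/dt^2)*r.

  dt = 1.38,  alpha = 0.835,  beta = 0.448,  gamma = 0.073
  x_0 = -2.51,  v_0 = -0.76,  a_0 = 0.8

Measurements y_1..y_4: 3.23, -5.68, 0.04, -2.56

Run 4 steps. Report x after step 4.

step 1: x_pred=-2.7970  r=6.0270  x^+=2.2355  v^+=2.3006  a^+=1.2621
step 2: x_pred=6.6121  r=-12.2921  x^+=-3.6518  v^+=0.0518  a^+=0.3197
step 3: x_pred=-3.2760  r=3.3160  x^+=-0.5071  v^+=1.5694  a^+=0.5739
step 4: x_pred=2.2051  r=-4.7651  x^+=-1.7738  v^+=0.8145  a^+=0.2086

x_post = -1.7738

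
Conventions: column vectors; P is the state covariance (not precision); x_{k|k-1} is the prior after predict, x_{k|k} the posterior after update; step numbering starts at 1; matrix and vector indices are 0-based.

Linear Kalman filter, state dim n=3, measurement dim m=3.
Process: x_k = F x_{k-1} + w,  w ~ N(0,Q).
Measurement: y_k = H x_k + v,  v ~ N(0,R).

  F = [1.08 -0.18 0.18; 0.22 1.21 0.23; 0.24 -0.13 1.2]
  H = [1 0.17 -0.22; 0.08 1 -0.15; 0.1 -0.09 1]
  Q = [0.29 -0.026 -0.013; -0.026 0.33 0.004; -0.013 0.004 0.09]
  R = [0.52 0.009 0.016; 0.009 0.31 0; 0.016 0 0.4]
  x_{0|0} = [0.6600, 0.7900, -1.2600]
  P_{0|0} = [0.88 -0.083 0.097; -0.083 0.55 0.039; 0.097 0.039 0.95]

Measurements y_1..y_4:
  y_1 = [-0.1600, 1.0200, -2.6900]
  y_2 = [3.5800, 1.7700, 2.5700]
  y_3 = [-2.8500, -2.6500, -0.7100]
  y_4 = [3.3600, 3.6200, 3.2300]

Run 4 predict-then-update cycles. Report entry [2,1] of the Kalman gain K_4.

K[2,1] = 0.0651

step 1: x^-=[0.3438, 0.8113, -1.4563]  P^-=[1.4325 0.0323 0.5690; 0.0323 1.2154 0.2908; 0.5690 0.2908 1.5669]  S=[1.8023 0.2479 0.4052; 0.2479 1.4741 0.0018; 0.4052 0.0018 2.0519]  K=[0.6917 -0.0748 0.2092; -0.0349 0.8024 0.0962; -0.0349 0.0737 0.7854]  nu=[-0.9621, -0.0372, -1.1951]  x^+=[-0.5688, 0.7001, -2.3641]  P^+=[0.3807 -0.0395 0.0531; -0.0395 0.2614 0.0654; 0.0531 0.0654 0.3142]
step 2: x^-=[-1.1659, 0.1782, -3.0645]  P^-=[0.7845 -0.0026 0.2224; -0.0026 0.7685 0.1693; 0.2224 0.1693 0.5814]  S=[1.2434 0.1401 0.2046; 0.1401 1.0401 0.0357; 0.2046 0.0357 1.0095]  K=[0.5671 -0.0570 0.1853; -0.0203 0.7144 0.0778; -0.0052 0.0768 0.5812]  nu=[4.0414, 1.2254, 5.7671]  x^+=[2.1249, 1.4202, 0.3605]  P^+=[0.3133 -0.0303 0.0491; -0.0303 0.2319 0.0547; 0.0491 0.0547 0.2324]
step 3: x^-=[2.1042, 2.2688, 0.7580]  P^-=[0.6978 -0.0070 0.1821; -0.0070 0.7163 0.1337; 0.1821 0.1337 0.4598]  S=[1.1683 0.1313 0.1777; 0.1313 0.9955 0.0189; 0.1777 0.0189 0.8850]  K=[0.5409 -0.0531 0.1779; -0.0156 0.6996 0.0657; 0.0011 0.0696 0.5248]  nu=[-5.1731, -4.9735, -1.4742]  x^+=[-0.6921, -1.2270, -0.3676]  P^+=[0.2989 -0.0284 0.0474; -0.0284 0.2264 0.0492; 0.0474 0.0492 0.2096]
step 4: x^-=[-0.5928, -1.7215, -0.4477]  P^-=[0.6790 -0.0093 0.1719; -0.0093 0.7041 0.1197; 0.1719 0.1197 0.4266]  S=[1.1523 0.1295 0.1708; 0.1295 0.9865 0.0097; 0.1708 0.0097 0.8521]  K=[0.5349 -0.0524 0.1758; -0.0141 0.6960 0.0599; 0.0030 0.0651 0.5068]  nu=[4.1470, 5.3217, 3.5821]  x^+=[1.9762, 2.1387, 1.7262]  P^+=[0.2956 -0.0281 0.0468; -0.0281 0.2249 0.0468; 0.0468 0.0468 0.2023]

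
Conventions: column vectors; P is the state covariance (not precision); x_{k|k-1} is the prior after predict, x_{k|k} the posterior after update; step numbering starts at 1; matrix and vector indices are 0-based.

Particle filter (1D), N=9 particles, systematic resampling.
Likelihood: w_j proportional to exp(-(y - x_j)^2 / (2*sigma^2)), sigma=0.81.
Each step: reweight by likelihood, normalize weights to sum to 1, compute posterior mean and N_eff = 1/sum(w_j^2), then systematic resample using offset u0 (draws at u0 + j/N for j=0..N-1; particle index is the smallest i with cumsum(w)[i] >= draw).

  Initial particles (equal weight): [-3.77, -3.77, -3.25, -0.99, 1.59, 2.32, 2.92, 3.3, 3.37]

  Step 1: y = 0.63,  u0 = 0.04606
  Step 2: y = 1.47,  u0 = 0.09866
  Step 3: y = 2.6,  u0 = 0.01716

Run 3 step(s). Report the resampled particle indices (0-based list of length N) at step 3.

step 1: w=[0.0000, 0.0000, 0.0000, 0.1757, 0.6432, 0.1473, 0.0239, 0.0057, 0.0043]  mean=1.2931  Neff=2.1417  idx=[3, 3, 4, 4, 4, 4, 4, 5, 5]
step 2: w=[0.0016, 0.0016, 0.1617, 0.1617, 0.1617, 0.1617, 0.1617, 0.0942, 0.0942]  mean=1.7192  Neff=6.7372  idx=[2, 3, 3, 4, 5, 6, 6, 7, 8]
step 3: w=[0.0901, 0.0901, 0.0901, 0.0901, 0.0901, 0.0901, 0.0901, 0.1847, 0.1847]  mean=1.8596  Neff=7.9986  idx=[0, 1, 2, 3, 5, 6, 7, 7, 8]

resampled_idx = [0, 1, 2, 3, 5, 6, 7, 7, 8]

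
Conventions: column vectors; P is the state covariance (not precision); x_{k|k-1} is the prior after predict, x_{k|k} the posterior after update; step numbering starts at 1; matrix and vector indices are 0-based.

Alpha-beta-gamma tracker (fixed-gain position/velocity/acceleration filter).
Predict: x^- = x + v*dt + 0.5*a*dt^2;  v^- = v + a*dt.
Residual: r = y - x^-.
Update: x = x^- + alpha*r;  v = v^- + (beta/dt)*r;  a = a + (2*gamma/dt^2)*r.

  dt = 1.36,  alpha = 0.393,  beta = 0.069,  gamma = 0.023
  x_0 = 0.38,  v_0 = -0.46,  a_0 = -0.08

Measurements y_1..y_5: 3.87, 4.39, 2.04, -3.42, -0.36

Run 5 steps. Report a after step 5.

a_post = -0.0348

step 1: x_pred=-0.3196  r=4.1896  x^+=1.3269  v^+=-0.3562  a^+=0.0242
step 2: x_pred=0.8648  r=3.5252  x^+=2.2502  v^+=-0.1445  a^+=0.1119
step 3: x_pred=2.1572  r=-0.1172  x^+=2.1111  v^+=0.0017  a^+=0.1090
step 4: x_pred=2.2142  r=-5.6342  x^+=-0.0000  v^+=-0.1360  a^+=-0.0312
step 5: x_pred=-0.2138  r=-0.1462  x^+=-0.2712  v^+=-0.1858  a^+=-0.0348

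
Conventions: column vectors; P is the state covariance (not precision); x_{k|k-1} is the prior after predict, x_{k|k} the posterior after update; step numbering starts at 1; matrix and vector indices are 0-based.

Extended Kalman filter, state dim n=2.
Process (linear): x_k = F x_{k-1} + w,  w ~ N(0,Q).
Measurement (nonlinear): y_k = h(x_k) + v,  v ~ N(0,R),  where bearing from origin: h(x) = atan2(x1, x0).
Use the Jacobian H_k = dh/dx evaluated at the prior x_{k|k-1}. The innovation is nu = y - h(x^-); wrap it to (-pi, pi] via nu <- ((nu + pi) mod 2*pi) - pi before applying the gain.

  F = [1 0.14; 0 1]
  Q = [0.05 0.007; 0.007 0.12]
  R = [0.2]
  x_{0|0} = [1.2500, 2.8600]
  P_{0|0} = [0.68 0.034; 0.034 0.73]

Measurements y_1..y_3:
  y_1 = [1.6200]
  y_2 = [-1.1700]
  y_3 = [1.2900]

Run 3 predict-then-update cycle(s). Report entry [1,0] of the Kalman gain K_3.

step 1: x^-=[1.6504, 2.8600]  P^-=[0.7538 0.1432; 0.1432 0.8500]  H_jac=[-0.2623 0.1514]  S=[0.2600]  K=[-0.6772; 0.3504]  nu=[0.5726]  x^+=[1.2626, 3.0606]  P^+=[0.6346 0.2049; 0.2049 0.8181]
step 2: x^-=[1.6911, 3.0606]  P^-=[0.7580 0.3264; 0.3264 0.9381]  H_jac=[-0.2503 0.1383]  S=[0.2428]  K=[-0.5954; 0.1978]  nu=[-2.2360]  x^+=[3.0225, 2.6184]  P^+=[0.6719 0.3550; 0.3550 0.9286]
step 3: x^-=[3.3891, 2.6184]  P^-=[0.8395 0.4920; 0.4920 1.0486]  H_jac=[-0.1428 0.1848]  S=[0.2270]  K=[-0.1275; 0.5442]  nu=[0.6322]  x^+=[3.3085, 2.9624]  P^+=[0.8358 0.5078; 0.5078 0.9814]

K[1,0] = 0.5442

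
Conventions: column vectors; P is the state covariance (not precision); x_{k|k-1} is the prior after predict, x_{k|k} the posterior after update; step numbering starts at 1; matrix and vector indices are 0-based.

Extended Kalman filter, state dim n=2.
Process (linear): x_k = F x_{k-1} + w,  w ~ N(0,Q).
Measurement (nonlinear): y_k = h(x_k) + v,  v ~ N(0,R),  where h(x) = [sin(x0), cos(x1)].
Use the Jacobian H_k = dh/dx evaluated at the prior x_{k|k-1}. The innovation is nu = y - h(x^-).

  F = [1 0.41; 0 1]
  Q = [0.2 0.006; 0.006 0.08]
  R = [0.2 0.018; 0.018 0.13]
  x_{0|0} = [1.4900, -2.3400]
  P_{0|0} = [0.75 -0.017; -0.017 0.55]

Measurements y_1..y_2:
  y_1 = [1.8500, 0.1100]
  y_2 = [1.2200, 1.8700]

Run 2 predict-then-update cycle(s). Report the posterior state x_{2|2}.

step 1: x^-=[0.5306, -2.3400]  P^-=[1.0285 0.2145; 0.2145 0.6300]  H_jac=[0.8625 0.0000; 0.0000 0.7185]  S=[0.9651 0.1509; 0.1509 0.4552]  K=[0.9136 0.0357; 0.0382 0.9817]  nu=[1.3439, 0.8056]  x^+=[1.7871, -1.4979]  P^+=[0.2126 0.0293; 0.0293 0.1786]
step 2: x^-=[1.1730, -1.4979]  P^-=[0.4667 0.1086; 0.1086 0.2586]  H_jac=[0.3874 0.0000; 0.0000 0.9973]  S=[0.2700 0.0599; 0.0599 0.3872]  K=[0.6290 0.1822; 0.0082 0.6648]  nu=[0.2981, 1.7971]  x^+=[1.6880, -0.3007]  P^+=[0.3332 0.0351; 0.0351 0.0868]

x_post = [1.6880, -0.3007]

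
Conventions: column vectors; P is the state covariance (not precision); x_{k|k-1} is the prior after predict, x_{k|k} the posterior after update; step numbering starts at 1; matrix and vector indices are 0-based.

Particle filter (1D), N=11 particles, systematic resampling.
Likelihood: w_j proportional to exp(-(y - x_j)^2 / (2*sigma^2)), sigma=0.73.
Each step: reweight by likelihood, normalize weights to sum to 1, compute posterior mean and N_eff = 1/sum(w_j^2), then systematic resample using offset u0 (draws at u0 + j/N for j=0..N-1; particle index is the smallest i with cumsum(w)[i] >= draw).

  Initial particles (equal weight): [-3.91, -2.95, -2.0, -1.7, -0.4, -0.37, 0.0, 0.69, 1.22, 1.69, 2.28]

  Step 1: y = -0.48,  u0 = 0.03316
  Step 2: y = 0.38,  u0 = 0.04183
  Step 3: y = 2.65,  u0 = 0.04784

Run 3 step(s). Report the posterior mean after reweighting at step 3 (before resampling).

step 1: w=[0.0000, 0.0009, 0.0326, 0.0705, 0.2832, 0.2817, 0.2295, 0.0789, 0.0189, 0.0034, 0.0002]  mean=-0.3215  Neff=4.4464  idx=[2, 4, 4, 4, 5, 5, 5, 6, 6, 6, 7]
step 2: w=[0.0007, 0.0807, 0.0807, 0.0807, 0.0842, 0.0842, 0.0842, 0.1247, 0.1247, 0.1247, 0.1305]  mean=-0.1017  Neff=9.5709  idx=[1, 2, 3, 4, 5, 7, 7, 8, 9, 9, 10]
step 3: w=[0.0046, 0.0046, 0.0046, 0.0055, 0.0055, 0.0394, 0.0394, 0.0394, 0.0394, 0.0394, 0.7783]  mean=0.5274  Neff=1.6296  idx=[5, 7, 10, 10, 10, 10, 10, 10, 10, 10, 10]

post_mean = 0.5274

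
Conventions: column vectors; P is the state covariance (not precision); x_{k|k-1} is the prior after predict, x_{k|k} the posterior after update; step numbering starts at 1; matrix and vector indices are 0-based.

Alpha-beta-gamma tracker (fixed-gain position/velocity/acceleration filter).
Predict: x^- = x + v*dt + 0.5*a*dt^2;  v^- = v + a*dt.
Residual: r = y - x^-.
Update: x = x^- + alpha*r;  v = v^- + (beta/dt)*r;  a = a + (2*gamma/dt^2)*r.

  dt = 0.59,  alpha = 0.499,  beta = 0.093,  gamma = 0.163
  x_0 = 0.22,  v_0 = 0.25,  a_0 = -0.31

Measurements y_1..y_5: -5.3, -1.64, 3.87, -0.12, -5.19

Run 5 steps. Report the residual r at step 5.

step 1: x_pred=0.3135  r=-5.6135  x^+=-2.4876  v^+=-0.8177  a^+=-5.5672
step 2: x_pred=-3.9390  r=2.2990  x^+=-2.7918  v^+=-3.7400  a^+=-3.4141
step 3: x_pred=-5.5926  r=9.4626  x^+=-0.8708  v^+=-4.2627  a^+=5.4478
step 4: x_pred=-2.4376  r=2.3176  x^+=-1.2811  v^+=-0.6832  a^+=7.6182
step 5: x_pred=-0.3582  r=-4.8318  x^+=-2.7693  v^+=3.0500  a^+=3.0932

resid = -4.8318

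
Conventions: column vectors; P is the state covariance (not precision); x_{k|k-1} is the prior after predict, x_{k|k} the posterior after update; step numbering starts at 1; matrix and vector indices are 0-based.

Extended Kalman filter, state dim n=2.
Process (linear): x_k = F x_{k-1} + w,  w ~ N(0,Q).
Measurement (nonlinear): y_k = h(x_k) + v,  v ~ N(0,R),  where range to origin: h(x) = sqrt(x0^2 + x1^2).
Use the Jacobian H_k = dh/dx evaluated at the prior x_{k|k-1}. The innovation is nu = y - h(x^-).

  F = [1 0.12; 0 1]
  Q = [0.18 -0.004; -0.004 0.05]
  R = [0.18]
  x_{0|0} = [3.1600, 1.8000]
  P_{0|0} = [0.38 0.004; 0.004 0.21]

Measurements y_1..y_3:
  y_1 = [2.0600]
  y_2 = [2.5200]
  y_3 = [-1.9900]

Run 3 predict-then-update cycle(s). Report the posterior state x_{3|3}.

x_post = [-0.4071, 0.5348]

step 1: x^-=[3.3760, 1.8000]  P^-=[0.5640 0.0252; 0.0252 0.2600]  H_jac=[0.8824 0.4705]  S=[0.6976]  K=[0.7304; 0.2072]  nu=[-1.7659]  x^+=[2.0863, 1.4341]  P^+=[0.1918 -0.0804; -0.0804 0.2300]
step 2: x^-=[2.2583, 1.4341]  P^-=[0.3559 -0.0568; -0.0568 0.2800]  H_jac=[0.8442 0.5361]  S=[0.4627]  K=[0.5835; 0.2209]  nu=[-0.1552]  x^+=[2.1678, 1.3998]  P^+=[0.1983 -0.1164; -0.1164 0.2575]
step 3: x^-=[2.3358, 1.3998]  P^-=[0.3541 -0.0895; -0.0895 0.3075]  H_jac=[0.8578 0.5140]  S=[0.4428]  K=[0.5820; 0.1835]  nu=[-4.7131]  x^+=[-0.4071, 0.5348]  P^+=[0.2041 -0.1368; -0.1368 0.2926]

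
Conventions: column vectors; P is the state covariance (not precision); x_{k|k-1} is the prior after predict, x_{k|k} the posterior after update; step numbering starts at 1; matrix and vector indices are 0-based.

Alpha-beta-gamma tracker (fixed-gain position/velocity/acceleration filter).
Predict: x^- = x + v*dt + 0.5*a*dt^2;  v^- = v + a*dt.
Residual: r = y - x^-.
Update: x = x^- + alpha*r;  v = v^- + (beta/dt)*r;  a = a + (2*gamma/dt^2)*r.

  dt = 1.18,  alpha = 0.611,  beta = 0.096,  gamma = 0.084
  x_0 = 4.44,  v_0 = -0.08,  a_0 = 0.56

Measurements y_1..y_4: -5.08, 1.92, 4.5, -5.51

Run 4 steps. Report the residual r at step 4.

resid = -7.8932

step 1: x_pred=4.7355  r=-9.8155  x^+=-1.2618  v^+=-0.2177  a^+=-0.6243
step 2: x_pred=-1.9534  r=3.8734  x^+=0.4133  v^+=-0.6393  a^+=-0.1569
step 3: x_pred=-0.4504  r=4.9504  x^+=2.5743  v^+=-0.4217  a^+=0.4403
step 4: x_pred=2.3832  r=-7.8932  x^+=-2.4395  v^+=-0.5443  a^+=-0.5120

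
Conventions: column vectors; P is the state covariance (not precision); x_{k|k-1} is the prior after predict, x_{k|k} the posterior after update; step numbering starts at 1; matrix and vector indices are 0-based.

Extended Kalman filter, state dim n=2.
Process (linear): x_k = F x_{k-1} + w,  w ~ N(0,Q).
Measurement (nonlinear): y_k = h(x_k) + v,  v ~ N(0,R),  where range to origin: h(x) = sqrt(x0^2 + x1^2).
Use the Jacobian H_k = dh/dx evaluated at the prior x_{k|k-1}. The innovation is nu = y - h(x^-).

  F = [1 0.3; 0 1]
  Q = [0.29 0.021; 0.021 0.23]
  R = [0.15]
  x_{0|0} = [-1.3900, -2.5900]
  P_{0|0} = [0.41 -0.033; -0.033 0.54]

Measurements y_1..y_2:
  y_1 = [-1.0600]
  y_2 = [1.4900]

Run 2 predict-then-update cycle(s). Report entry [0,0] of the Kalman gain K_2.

K[0,0] = 0.6313

step 1: x^-=[-2.1670, -2.5900]  P^-=[0.7288 0.1500; 0.1500 0.7700]  H_jac=[-0.6417 -0.7670]  S=[1.0507]  K=[-0.5546; -0.6537]  nu=[-4.4370]  x^+=[0.2938, 0.3104]  P^+=[0.4056 -0.2309; -0.2309 0.3210]
step 2: x^-=[0.3869, 0.3104]  P^-=[0.5860 -0.1136; -0.1136 0.5510]  H_jac=[0.7800 0.6258]  S=[0.6114]  K=[0.6313; 0.4191]  nu=[0.9940]  x^+=[1.0144, 0.7269]  P^+=[0.3423 -0.2753; -0.2753 0.4437]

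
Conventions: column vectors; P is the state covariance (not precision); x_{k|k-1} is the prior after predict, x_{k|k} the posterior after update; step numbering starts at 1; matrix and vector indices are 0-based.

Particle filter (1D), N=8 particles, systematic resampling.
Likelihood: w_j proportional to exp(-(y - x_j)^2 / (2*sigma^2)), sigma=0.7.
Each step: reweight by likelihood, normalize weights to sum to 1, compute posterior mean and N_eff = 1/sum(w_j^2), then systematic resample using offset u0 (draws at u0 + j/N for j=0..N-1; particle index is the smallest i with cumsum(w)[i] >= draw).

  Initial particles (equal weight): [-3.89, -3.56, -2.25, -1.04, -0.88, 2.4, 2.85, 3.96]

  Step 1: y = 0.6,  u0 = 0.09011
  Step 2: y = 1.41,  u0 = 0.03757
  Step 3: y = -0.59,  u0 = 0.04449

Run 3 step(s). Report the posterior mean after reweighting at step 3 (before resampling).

post_mean = 2.4000

step 1: w=[0.0000, 0.0000, 0.0012, 0.3005, 0.5002, 0.1714, 0.0267, 0.0000]  mean=-0.2678  Neff=2.6985  idx=[3, 3, 4, 4, 4, 4, 5, 5]
step 2: w=[0.0029, 0.0029, 0.0062, 0.0062, 0.0062, 0.0062, 0.4846, 0.4846]  mean=2.2982  Neff=2.1282  idx=[6, 6, 6, 6, 7, 7, 7, 7]
step 3: w=[0.1250, 0.1250, 0.1250, 0.1250, 0.1250, 0.1250, 0.1250, 0.1250]  mean=2.4000  Neff=8.0000  idx=[0, 1, 2, 3, 4, 5, 6, 7]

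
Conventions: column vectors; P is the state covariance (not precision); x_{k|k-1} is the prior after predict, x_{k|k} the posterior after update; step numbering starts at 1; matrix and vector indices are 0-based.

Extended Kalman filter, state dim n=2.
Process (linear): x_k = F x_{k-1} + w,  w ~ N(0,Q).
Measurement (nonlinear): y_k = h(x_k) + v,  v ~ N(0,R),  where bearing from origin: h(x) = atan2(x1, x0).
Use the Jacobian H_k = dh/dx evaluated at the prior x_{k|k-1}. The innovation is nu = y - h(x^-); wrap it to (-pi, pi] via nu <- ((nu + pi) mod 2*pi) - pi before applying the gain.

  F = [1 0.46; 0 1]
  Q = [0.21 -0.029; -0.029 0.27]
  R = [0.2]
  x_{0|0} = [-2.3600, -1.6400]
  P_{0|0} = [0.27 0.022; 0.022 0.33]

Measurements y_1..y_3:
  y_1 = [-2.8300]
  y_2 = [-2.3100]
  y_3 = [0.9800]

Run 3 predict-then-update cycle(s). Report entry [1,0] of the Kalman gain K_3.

K[1,0] = -0.5888

step 1: x^-=[-3.1144, -1.6400]  P^-=[0.5701 0.1448; 0.1448 0.6000]  H_jac=[0.1324 -0.2514]  S=[0.2383]  K=[0.1639; -0.5526]  nu=[-0.1731]  x^+=[-3.1428, -1.5444]  P^+=[0.5637 0.1664; 0.1664 0.5272]
step 2: x^-=[-3.8532, -1.5444]  P^-=[1.0383 0.3799; 0.3799 0.7972]  H_jac=[0.0896 -0.2236]  S=[0.2330]  K=[0.0348; -0.6190]  nu=[0.4504]  x^+=[-3.8375, -1.8232]  P^+=[1.0380 0.3849; 0.3849 0.7080]
step 3: x^-=[-4.6762, -1.8232]  P^-=[1.7520 0.6816; 0.6816 0.9780]  H_jac=[0.0724 -0.1856]  S=[0.2246]  K=[0.0012; -0.5888]  nu=[-2.5333]  x^+=[-4.6792, -0.3316]  P^+=[1.7520 0.6818; 0.6818 0.9001]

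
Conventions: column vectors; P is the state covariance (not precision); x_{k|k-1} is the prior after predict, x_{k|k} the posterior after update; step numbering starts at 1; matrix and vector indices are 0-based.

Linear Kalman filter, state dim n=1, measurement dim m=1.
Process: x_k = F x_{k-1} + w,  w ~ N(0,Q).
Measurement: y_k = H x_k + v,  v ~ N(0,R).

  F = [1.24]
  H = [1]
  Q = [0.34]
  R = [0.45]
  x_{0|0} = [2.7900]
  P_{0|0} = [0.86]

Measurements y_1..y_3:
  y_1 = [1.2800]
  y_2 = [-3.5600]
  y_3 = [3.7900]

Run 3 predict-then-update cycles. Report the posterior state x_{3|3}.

x_post = [1.6955]

step 1: x^-=[3.4596]  P^-=[1.6623]  S=[2.1123]  K=[0.7870]  nu=[-2.1796]  x^+=[1.7443]  P^+=[0.3541]
step 2: x^-=[2.1630]  P^-=[0.8845]  S=[1.3345]  K=[0.6628]  nu=[-5.7230]  x^+=[-1.6302]  P^+=[0.2983]
step 3: x^-=[-2.0215]  P^-=[0.7986]  S=[1.2486]  K=[0.6396]  nu=[5.8115]  x^+=[1.6955]  P^+=[0.2878]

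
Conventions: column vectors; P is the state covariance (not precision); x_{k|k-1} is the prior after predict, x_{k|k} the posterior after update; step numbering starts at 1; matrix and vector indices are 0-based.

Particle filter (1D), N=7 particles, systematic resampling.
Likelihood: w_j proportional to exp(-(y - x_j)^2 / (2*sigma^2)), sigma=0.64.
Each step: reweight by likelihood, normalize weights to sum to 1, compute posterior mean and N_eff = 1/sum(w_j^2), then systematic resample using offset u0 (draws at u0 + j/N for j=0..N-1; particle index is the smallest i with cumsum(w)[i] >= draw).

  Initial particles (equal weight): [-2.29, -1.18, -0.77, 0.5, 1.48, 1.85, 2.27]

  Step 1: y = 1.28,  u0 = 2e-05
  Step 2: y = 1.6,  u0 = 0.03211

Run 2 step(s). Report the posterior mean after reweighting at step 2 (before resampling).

step 1: w=[0.0000, 0.0003, 0.0025, 0.1975, 0.3952, 0.2791, 0.1254]  mean=1.4826  Neff=3.4619  idx=[1, 3, 4, 4, 4, 5, 5]
step 2: w=[0.0000, 0.0454, 0.1954, 0.1954, 0.1954, 0.1842, 0.1842]  mean=1.5718  Neff=5.4213  idx=[1, 2, 3, 4, 4, 5, 6]

post_mean = 1.5718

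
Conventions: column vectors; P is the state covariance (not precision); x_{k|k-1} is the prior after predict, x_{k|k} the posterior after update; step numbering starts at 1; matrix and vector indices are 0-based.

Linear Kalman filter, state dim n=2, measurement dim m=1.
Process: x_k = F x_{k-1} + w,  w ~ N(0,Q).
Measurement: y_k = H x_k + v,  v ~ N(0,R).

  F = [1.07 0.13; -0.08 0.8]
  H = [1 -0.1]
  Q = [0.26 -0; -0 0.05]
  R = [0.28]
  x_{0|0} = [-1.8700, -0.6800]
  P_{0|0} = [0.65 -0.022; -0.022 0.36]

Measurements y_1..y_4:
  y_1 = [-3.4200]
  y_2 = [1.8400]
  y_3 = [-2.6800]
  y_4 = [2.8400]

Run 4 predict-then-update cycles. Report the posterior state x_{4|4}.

x_post = [1.1150, 0.1493]

step 1: x^-=[-2.0893, -0.3944]  P^-=[1.0041 -0.0368; -0.0368 0.2874]  S=[1.2944]  K=[0.7786; -0.0506]  nu=[-1.3701]  x^+=[-3.1561, -0.3250]  P^+=[0.2194 0.0142; 0.0142 0.2841]
step 2: x^-=[-3.4193, -0.0075]  P^-=[0.5200 0.0228; 0.0228 0.2314]  S=[0.7977]  K=[0.6490; -0.0004]  nu=[5.2585]  x^+=[-0.0067, -0.0098]  P^+=[0.1840 0.0230; 0.0230 0.2314]
step 3: x^-=[-0.0084, -0.0073]  P^-=[0.4810 0.0278; 0.0278 0.1963]  S=[0.7574]  K=[0.6314; 0.0108]  nu=[-2.6723]  x^+=[-1.6957, -0.0361]  P^+=[0.1791 0.0226; 0.0226 0.1962]
step 4: x^-=[-1.8191, 0.1068]  P^-=[0.4746 0.0242; 0.0242 0.1738]  S=[0.7515]  K=[0.6283; 0.0091]  nu=[4.6698]  x^+=[1.1150, 0.1493]  P^+=[0.1779 0.0199; 0.0199 0.1738]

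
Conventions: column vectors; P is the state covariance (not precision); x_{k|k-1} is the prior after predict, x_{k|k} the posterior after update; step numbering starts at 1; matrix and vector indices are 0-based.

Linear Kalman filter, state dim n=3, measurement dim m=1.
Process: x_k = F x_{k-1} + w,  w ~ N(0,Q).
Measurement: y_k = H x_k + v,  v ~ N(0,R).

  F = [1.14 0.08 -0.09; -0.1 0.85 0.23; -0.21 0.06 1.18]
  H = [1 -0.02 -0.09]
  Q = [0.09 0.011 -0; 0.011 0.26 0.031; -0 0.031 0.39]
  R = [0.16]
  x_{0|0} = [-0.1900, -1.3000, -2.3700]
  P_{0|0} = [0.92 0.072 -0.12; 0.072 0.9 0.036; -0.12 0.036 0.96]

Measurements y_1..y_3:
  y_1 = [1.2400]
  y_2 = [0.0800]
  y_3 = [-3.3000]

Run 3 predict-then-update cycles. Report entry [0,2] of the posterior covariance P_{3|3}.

P_post[0,2] = 0.1978

step 1: x^-=[-0.1073, -1.6311, -2.8347]  P^-=[1.3364 -0.0180 -0.4747; -0.0180 0.9776 0.4000; -0.4747 0.4000 1.8333]  S=[1.5992]  K=[0.8626; -0.0460; -0.4050]  nu=[1.0596]  x^+=[0.8067, -1.6798, -3.2638]  P^+=[0.1465 0.0454 0.0840; 0.0454 0.9742 0.3703; 0.0840 0.3703 1.5710]
step 2: x^-=[1.0789, -2.2592, -4.1215]  P^-=[0.2851 0.0730 -0.0474; 0.0730 1.1816 0.8642; -0.0474 0.8642 2.5971]  S=[0.4753]  K=[0.6057; -0.0598; -0.6278]  nu=[-1.4151]  x^+=[0.2219, -2.1745, -3.2331]  P^+=[0.1107 0.0902 0.1334; 0.0902 1.1799 0.8464; 0.1334 0.8464 2.4098]
step 3: x^-=[0.3700, -2.6141, -3.9921]  P^-=[0.2378 0.1024 -0.0149; 0.1024 1.5505 1.5693; -0.0149 1.5693 3.8060]  S=[0.4335]  K=[0.5470; -0.1611; -0.8968]  nu=[-4.0816]  x^+=[-1.8626, -1.9566, -0.3318]  P^+=[0.1081 0.1406 0.1978; 0.1406 1.5393 1.5067; 0.1978 1.5067 3.4573]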